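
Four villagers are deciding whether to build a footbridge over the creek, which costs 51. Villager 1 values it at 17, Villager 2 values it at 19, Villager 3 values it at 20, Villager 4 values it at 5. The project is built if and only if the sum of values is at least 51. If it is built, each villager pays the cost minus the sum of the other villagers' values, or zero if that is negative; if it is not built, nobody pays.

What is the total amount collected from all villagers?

Total value 61 ≥ cost 51, so it is built.
Villager 1: others sum to 44; max(0, 51 - 44) = 7.
Villager 2: others sum to 42; max(0, 51 - 42) = 9.
Villager 3: others sum to 41; max(0, 51 - 41) = 10.
Villager 4: others sum to 56; max(0, 51 - 56) = 0.
Total collected = 7 + 9 + 10 + 0 = 26.

26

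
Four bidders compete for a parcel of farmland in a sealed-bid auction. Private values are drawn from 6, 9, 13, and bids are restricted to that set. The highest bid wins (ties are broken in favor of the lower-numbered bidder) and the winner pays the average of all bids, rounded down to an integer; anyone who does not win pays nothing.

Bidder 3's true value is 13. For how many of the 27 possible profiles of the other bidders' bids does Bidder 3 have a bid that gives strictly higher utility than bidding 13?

Others bid (6, 6, 6): truth gives 6; bid 9 gives 7 > 6. Violating.
Others bid (6, 6, 9): truth gives 5; bid 9 gives 6 > 5. Violating.
Others bid (6, 6, 13): truth gives 4; no alternative beats it.
Others bid (6, 9, 6): truth gives 5; no alternative beats it.
(Checking all 27 profiles: 2 have a profitable deviation, 25 do not.)

2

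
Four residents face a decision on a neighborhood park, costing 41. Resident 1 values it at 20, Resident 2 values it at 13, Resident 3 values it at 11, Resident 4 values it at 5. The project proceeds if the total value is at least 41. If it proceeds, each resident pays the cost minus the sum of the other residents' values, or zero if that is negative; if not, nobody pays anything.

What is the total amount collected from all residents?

Total value 49 ≥ cost 41, so it is built.
Resident 1: others sum to 29; max(0, 41 - 29) = 12.
Resident 2: others sum to 36; max(0, 41 - 36) = 5.
Resident 3: others sum to 38; max(0, 41 - 38) = 3.
Resident 4: others sum to 44; max(0, 41 - 44) = 0.
Total collected = 12 + 5 + 3 + 0 = 20.

20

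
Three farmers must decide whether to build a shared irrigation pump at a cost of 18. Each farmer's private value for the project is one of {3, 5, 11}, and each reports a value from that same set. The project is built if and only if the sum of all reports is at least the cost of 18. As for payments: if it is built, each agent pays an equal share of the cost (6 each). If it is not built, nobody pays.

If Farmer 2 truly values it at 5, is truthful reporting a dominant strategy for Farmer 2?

Consider the case where Farmer 1 reports 3 and Farmer 3 reports 11.
Truthful report 5: project built, pays 6, utility 5 - 6 = -1.
Report 3 instead: project not built, utility 0.
Since 0 > -1, reporting 3 is strictly better here, so truthful reporting is not dominant.

No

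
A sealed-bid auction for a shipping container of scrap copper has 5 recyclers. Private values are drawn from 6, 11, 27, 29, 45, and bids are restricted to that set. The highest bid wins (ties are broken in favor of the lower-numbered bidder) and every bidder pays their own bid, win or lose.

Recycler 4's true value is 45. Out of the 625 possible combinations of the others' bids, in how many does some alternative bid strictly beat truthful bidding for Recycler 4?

413

Others bid (6, 6, 6, 6): truth gives 0; bid 11 gives 34 > 0. Violating.
Others bid (6, 6, 6, 11): truth gives 0; bid 11 gives 34 > 0. Violating.
Others bid (6, 6, 6, 27): truth gives 0; bid 27 gives 18 > 0. Violating.
Others bid (6, 6, 6, 29): truth gives 0; bid 29 gives 16 > 0. Violating.
Others bid (6, 6, 6, 45): truth gives 0; no alternative beats it.
Others bid (6, 6, 11, 45): truth gives 0; no alternative beats it.
(Checking all 625 profiles: 413 have a profitable deviation, 212 do not.)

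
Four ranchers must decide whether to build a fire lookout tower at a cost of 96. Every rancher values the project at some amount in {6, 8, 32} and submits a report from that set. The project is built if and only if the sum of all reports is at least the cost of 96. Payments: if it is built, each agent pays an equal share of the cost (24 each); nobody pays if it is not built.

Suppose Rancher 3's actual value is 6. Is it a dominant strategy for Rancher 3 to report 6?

Yes

Check each profile of the others' reports and compare truth against every alternative report.
Others report (32, 32, 32): truth gives -18, best alternative gives -18.
Others report (6, 6, 6): truth gives 0, best alternative gives 0.
Others report (6, 6, 8): truth gives 0, best alternative gives 0.
Others report (6, 6, 32): truth gives 0, best alternative gives 0.
Others report (6, 8, 6): truth gives 0, best alternative gives 0.
Others report (6, 8, 8): truth gives 0, best alternative gives 0.
(Remaining 21 profiles checked similarly; truth is weakly best in each.)
In every case the truthful report is at least as good as any alternative, so it is a dominant strategy.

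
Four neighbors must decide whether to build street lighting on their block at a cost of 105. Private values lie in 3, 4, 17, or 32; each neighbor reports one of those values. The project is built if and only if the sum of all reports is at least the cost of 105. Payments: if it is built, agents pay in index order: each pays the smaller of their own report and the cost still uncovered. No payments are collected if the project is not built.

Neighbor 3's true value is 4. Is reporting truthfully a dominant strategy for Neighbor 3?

Yes

Check each profile of the others' reports and compare truth against every alternative report.
Others report (3, 3, 3): truth gives 0, best alternative gives 0.
Others report (3, 3, 4): truth gives 0, best alternative gives 0.
Others report (3, 3, 17): truth gives 0, best alternative gives 0.
Others report (3, 3, 32): truth gives 0, best alternative gives 0.
Others report (3, 4, 3): truth gives 0, best alternative gives 0.
Others report (3, 4, 4): truth gives 0, best alternative gives 0.
(Remaining 58 profiles checked similarly; truth is weakly best in each.)
In every case the truthful report is at least as good as any alternative, so it is a dominant strategy.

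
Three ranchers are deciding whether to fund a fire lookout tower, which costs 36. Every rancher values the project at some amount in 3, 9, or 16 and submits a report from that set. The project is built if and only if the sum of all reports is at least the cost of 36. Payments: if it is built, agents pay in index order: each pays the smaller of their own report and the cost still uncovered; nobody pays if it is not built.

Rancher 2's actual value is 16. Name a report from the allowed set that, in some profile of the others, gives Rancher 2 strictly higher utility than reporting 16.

9

Suppose Rancher 1 reports 16 and Rancher 3 reports 16.
Report 16: project built, pays 16, utility 16 - 16 = 0.
Report 9: project built, pays 9, utility 16 - 9 = 7.
So reporting 9 beats truth here (7 > 0).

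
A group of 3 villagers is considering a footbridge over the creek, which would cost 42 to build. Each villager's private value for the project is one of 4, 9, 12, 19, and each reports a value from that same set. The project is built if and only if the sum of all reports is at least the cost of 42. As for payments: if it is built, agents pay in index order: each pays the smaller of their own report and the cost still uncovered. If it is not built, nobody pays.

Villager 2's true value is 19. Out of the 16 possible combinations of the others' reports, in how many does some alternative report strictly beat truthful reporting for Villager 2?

Others report (12, 19): truth gives 0; report 12 gives 7 > 0. Violating.
Others report (19, 12): truth gives 0; report 12 gives 7 > 0. Violating.
Others report (19, 19): truth gives 0; report 4 gives 15 > 0. Violating.
Others report (4, 4): truth gives 0; no alternative beats it.
Others report (4, 9): truth gives 0; no alternative beats it.
(Checking all 16 profiles: 3 have a profitable deviation, 13 do not.)

3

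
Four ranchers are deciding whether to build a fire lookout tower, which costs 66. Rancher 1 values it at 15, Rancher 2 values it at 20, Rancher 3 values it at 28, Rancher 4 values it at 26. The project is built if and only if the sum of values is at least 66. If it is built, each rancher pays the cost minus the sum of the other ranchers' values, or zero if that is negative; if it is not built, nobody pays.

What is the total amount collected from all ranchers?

8

Total value 89 ≥ cost 66, so it is built.
Rancher 1: others sum to 74; max(0, 66 - 74) = 0.
Rancher 2: others sum to 69; max(0, 66 - 69) = 0.
Rancher 3: others sum to 61; max(0, 66 - 61) = 5.
Rancher 4: others sum to 63; max(0, 66 - 63) = 3.
Total collected = 0 + 0 + 5 + 3 = 8.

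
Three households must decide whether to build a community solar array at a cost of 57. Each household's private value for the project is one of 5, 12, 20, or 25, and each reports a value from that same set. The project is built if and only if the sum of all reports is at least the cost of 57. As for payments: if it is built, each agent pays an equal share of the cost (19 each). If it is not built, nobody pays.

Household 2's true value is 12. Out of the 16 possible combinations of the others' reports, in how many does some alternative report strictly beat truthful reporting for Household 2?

Others report (20, 25): truth gives -7; report 5 gives 0 > -7. Violating.
Others report (25, 20): truth gives -7; report 5 gives 0 > -7. Violating.
Others report (25, 25): truth gives -7; report 5 gives 0 > -7. Violating.
Others report (5, 5): truth gives 0; no alternative beats it.
Others report (5, 12): truth gives 0; no alternative beats it.
(Checking all 16 profiles: 3 have a profitable deviation, 13 do not.)

3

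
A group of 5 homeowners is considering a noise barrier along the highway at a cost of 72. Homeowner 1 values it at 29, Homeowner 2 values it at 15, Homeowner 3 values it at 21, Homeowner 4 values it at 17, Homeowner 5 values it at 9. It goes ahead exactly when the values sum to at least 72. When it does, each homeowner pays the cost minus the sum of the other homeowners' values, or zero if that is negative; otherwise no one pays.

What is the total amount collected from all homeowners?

12

Total value 91 ≥ cost 72, so it is built.
Homeowner 1: others sum to 62; max(0, 72 - 62) = 10.
Homeowner 2: others sum to 76; max(0, 72 - 76) = 0.
Homeowner 3: others sum to 70; max(0, 72 - 70) = 2.
Homeowner 4: others sum to 74; max(0, 72 - 74) = 0.
Homeowner 5: others sum to 82; max(0, 72 - 82) = 0.
Total collected = 10 + 0 + 2 + 0 + 0 = 12.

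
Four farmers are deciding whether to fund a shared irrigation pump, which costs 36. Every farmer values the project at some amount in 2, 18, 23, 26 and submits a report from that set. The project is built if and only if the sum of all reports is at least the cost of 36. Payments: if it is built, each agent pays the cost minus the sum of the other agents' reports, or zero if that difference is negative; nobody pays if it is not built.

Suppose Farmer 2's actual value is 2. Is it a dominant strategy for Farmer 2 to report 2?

Yes

Check each profile of the others' reports and compare truth against every alternative report.
Others report (2, 2, 18): truth gives 0, best alternative gives -12.
Others report (2, 18, 2): truth gives 0, best alternative gives -12.
Others report (18, 2, 2): truth gives 0, best alternative gives -12.
Others report (2, 2, 23): truth gives 0, best alternative gives -7.
Others report (2, 23, 2): truth gives 0, best alternative gives -7.
Others report (23, 2, 2): truth gives 0, best alternative gives -7.
(Remaining 58 profiles checked similarly; truth is weakly best in each.)
In every case the truthful report is at least as good as any alternative, so it is a dominant strategy.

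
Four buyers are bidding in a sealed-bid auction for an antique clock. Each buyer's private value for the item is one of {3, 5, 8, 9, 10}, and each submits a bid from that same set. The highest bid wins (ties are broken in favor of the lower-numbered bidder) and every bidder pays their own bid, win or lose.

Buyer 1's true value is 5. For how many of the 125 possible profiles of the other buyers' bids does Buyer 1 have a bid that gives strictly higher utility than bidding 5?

Others bid (3, 3, 3): truth gives 0; bid 3 gives 2 > 0. Violating.
Others bid (3, 3, 8): truth gives -5; bid 3 gives -3 > -5. Violating.
Others bid (3, 3, 9): truth gives -5; bid 3 gives -3 > -5. Violating.
Others bid (3, 3, 10): truth gives -5; bid 3 gives -3 > -5. Violating.
Others bid (3, 3, 5): truth gives 0; no alternative beats it.
Others bid (3, 5, 3): truth gives 0; no alternative beats it.
(Checking all 125 profiles: 118 have a profitable deviation, 7 do not.)

118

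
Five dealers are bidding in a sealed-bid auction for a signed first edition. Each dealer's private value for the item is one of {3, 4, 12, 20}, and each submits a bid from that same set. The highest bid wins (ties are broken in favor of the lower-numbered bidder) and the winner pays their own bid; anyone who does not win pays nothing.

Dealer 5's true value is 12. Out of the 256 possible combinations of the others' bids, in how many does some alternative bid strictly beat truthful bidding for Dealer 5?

Others bid (3, 3, 3, 3): truth gives 0; bid 4 gives 8 > 0. Violating.
Others bid (3, 3, 3, 4): truth gives 0; no alternative beats it.
Others bid (3, 3, 3, 12): truth gives 0; no alternative beats it.
(Checking all 256 profiles: 1 has a profitable deviation, 255 do not.)

1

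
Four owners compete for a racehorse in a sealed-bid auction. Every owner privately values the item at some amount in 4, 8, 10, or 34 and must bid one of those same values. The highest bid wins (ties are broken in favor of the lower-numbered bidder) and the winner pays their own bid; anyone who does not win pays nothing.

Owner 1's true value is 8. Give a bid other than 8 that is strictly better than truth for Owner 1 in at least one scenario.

4

Suppose Owner 2 bids 4, Owner 3 bids 4 and Owner 4 bids 4.
Bid 8: wins, pays 8, utility 8 - 8 = 0.
Bid 4: wins, pays 4, utility 8 - 4 = 4.
So bidding 4 beats truth here (4 > 0).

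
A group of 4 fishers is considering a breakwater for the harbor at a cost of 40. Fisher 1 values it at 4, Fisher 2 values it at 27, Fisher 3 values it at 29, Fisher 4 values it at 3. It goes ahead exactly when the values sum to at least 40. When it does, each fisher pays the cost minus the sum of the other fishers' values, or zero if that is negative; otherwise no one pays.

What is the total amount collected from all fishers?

10

Total value 63 ≥ cost 40, so it is built.
Fisher 1: others sum to 59; max(0, 40 - 59) = 0.
Fisher 2: others sum to 36; max(0, 40 - 36) = 4.
Fisher 3: others sum to 34; max(0, 40 - 34) = 6.
Fisher 4: others sum to 60; max(0, 40 - 60) = 0.
Total collected = 0 + 4 + 6 + 0 = 10.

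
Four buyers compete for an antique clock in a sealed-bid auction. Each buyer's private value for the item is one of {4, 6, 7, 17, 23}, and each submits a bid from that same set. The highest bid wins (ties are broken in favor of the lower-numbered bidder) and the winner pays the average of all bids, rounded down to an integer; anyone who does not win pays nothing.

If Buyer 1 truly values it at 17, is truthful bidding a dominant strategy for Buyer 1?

No

Consider the case where Buyer 2 bids 4, Buyer 3 bids 4 and Buyer 4 bids 4.
Truthful bid 17: wins, pays 7, utility 17 - 7 = 10.
Bid 4 instead: wins, pays 4, utility 17 - 4 = 13.
Since 13 > 10, bidding 4 is strictly better here, so truthful bidding is not dominant.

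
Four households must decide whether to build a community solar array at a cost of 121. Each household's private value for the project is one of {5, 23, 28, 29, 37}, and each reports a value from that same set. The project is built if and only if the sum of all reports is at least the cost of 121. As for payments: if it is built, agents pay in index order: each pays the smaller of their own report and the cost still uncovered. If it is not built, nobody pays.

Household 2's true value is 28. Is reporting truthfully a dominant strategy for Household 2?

Consider the case where Household 1 reports 28, Household 3 reports 37 and Household 4 reports 37.
Truthful report 28: project built, pays 28, utility 28 - 28 = 0.
Report 23 instead: project built, pays 23, utility 28 - 23 = 5.
Since 5 > 0, reporting 23 is strictly better here, so truthful reporting is not dominant.

No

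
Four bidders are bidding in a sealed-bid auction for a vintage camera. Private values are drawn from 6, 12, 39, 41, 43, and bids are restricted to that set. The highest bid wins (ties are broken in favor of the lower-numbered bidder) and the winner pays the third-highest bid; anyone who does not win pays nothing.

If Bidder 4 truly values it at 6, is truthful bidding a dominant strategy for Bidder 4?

Check each profile of the others' bids and compare truth against every alternative bid.
Others bid (6, 6, 6): truth gives 0, best alternative gives 0.
Others bid (6, 6, 12): truth gives 0, best alternative gives 0.
Others bid (6, 6, 39): truth gives 0, best alternative gives 0.
Others bid (6, 6, 41): truth gives 0, best alternative gives 0.
Others bid (6, 6, 43): truth gives 0, best alternative gives 0.
Others bid (6, 12, 6): truth gives 0, best alternative gives 0.
(Remaining 119 profiles checked similarly; truth is weakly best in each.)
In every case the truthful bid is at least as good as any alternative, so it is a dominant strategy.

Yes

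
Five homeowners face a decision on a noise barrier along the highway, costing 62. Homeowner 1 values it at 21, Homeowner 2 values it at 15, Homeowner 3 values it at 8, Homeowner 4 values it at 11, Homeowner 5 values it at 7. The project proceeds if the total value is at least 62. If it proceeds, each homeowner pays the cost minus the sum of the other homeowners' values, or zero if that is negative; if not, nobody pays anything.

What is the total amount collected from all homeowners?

62

Total value 62 ≥ cost 62, so it is built.
Homeowner 1: others sum to 41; max(0, 62 - 41) = 21.
Homeowner 2: others sum to 47; max(0, 62 - 47) = 15.
Homeowner 3: others sum to 54; max(0, 62 - 54) = 8.
Homeowner 4: others sum to 51; max(0, 62 - 51) = 11.
Homeowner 5: others sum to 55; max(0, 62 - 55) = 7.
Total collected = 21 + 15 + 8 + 11 + 7 = 62.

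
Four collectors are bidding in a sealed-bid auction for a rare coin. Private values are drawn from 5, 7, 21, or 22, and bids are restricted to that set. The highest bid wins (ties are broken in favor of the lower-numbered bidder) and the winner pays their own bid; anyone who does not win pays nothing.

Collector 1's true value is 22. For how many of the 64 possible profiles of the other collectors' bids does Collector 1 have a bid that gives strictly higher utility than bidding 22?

27

Others bid (5, 5, 5): truth gives 0; bid 5 gives 17 > 0. Violating.
Others bid (5, 5, 7): truth gives 0; bid 7 gives 15 > 0. Violating.
Others bid (5, 5, 21): truth gives 0; bid 21 gives 1 > 0. Violating.
Others bid (5, 7, 5): truth gives 0; bid 7 gives 15 > 0. Violating.
Others bid (5, 5, 22): truth gives 0; no alternative beats it.
Others bid (5, 7, 22): truth gives 0; no alternative beats it.
(Checking all 64 profiles: 27 have a profitable deviation, 37 do not.)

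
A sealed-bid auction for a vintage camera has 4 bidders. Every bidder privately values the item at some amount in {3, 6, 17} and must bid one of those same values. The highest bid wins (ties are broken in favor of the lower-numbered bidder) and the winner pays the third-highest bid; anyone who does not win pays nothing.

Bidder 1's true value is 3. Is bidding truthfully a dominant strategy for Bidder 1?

Yes

Check each profile of the others' bids and compare truth against every alternative bid.
Others bid (3, 6, 6): truth gives 0, best alternative gives -3.
Others bid (6, 3, 6): truth gives 0, best alternative gives -3.
Others bid (6, 6, 3): truth gives 0, best alternative gives -3.
Others bid (6, 6, 6): truth gives 0, best alternative gives -3.
Others bid (3, 3, 3): truth gives 0, best alternative gives 0.
Others bid (3, 3, 6): truth gives 0, best alternative gives 0.
(Remaining 21 profiles checked similarly; truth is weakly best in each.)
In every case the truthful bid is at least as good as any alternative, so it is a dominant strategy.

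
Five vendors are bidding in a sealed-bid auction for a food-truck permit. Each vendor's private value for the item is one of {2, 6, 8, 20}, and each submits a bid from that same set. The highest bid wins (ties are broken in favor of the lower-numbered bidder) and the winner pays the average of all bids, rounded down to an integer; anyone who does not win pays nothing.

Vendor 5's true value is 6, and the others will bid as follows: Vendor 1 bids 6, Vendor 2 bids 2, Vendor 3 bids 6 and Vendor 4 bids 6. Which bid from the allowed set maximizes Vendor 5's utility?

Bid 2: loses, pays 0, utility 0.
Bid 6: loses, pays 0, utility 0.
Bid 8: wins, pays 5, utility 6 - 5 = 1.
Bid 20: wins, pays 8, utility 6 - 8 = -2.
The best choice is 8 with utility 1.

8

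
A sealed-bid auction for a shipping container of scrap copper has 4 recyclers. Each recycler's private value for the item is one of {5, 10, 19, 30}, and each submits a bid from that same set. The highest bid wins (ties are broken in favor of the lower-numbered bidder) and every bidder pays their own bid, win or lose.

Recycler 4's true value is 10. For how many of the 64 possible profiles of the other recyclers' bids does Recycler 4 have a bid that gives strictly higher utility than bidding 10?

63

Others bid (5, 5, 10): truth gives -10; bid 5 gives -5 > -10. Violating.
Others bid (5, 5, 19): truth gives -10; bid 5 gives -5 > -10. Violating.
Others bid (5, 5, 30): truth gives -10; bid 5 gives -5 > -10. Violating.
Others bid (5, 10, 5): truth gives -10; bid 5 gives -5 > -10. Violating.
Others bid (5, 5, 5): truth gives 0; no alternative beats it.
(Checking all 64 profiles: 63 have a profitable deviation, 1 does not.)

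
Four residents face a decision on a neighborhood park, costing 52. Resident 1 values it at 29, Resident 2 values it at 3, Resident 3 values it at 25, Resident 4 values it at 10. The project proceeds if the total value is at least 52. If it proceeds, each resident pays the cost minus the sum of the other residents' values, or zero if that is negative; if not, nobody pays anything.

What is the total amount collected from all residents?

Total value 67 ≥ cost 52, so it is built.
Resident 1: others sum to 38; max(0, 52 - 38) = 14.
Resident 2: others sum to 64; max(0, 52 - 64) = 0.
Resident 3: others sum to 42; max(0, 52 - 42) = 10.
Resident 4: others sum to 57; max(0, 52 - 57) = 0.
Total collected = 14 + 0 + 10 + 0 = 24.

24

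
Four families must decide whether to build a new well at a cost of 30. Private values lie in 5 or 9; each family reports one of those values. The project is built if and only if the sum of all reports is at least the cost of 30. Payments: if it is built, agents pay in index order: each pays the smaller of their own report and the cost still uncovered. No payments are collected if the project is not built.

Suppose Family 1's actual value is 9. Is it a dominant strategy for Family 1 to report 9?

No

Consider the case where Family 2 reports 9, Family 3 reports 9 and Family 4 reports 9.
Truthful report 9: project built, pays 9, utility 9 - 9 = 0.
Report 5 instead: project built, pays 5, utility 9 - 5 = 4.
Since 4 > 0, reporting 5 is strictly better here, so truthful reporting is not dominant.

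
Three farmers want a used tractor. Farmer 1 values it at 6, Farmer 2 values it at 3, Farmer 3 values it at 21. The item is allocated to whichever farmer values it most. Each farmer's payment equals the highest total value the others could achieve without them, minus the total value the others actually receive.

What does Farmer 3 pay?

Farmer 3 has the highest value and receives the item.
Without Farmer 3, the item would go to the next-highest value, 6, so the others could achieve 6.
With Farmer 3 present and winning, the others receive nothing, so their total is 0.
Payment = 6 - 0 = 6.

6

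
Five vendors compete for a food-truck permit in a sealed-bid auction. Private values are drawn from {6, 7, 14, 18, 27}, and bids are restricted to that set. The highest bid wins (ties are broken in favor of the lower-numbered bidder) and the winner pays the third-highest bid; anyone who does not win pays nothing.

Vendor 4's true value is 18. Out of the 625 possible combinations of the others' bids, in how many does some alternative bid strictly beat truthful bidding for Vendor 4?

Others bid (6, 6, 6, 27): truth gives 0; bid 27 gives 12 > 0. Violating.
Others bid (6, 6, 7, 27): truth gives 0; bid 27 gives 11 > 0. Violating.
Others bid (6, 6, 14, 27): truth gives 0; bid 27 gives 4 > 0. Violating.
Others bid (6, 6, 18, 6): truth gives 0; bid 27 gives 12 > 0. Violating.
Others bid (6, 6, 6, 6): truth gives 12; no alternative beats it.
Others bid (6, 6, 6, 7): truth gives 12; no alternative beats it.
(Checking all 625 profiles: 108 have a profitable deviation, 517 do not.)

108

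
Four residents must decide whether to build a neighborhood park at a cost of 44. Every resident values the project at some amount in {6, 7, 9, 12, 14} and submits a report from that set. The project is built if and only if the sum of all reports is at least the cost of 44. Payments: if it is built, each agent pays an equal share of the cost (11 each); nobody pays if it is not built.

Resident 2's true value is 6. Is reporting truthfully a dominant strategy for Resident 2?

Yes

Check each profile of the others' reports and compare truth against every alternative report.
Others report (9, 14, 14): truth gives 0, best alternative gives -5.
Others report (14, 9, 14): truth gives 0, best alternative gives -5.
Others report (14, 14, 9): truth gives 0, best alternative gives -5.
Others report (12, 12, 14): truth gives -5, best alternative gives -5.
Others report (12, 14, 12): truth gives -5, best alternative gives -5.
Others report (12, 14, 14): truth gives -5, best alternative gives -5.
(Remaining 119 profiles checked similarly; truth is weakly best in each.)
In every case the truthful report is at least as good as any alternative, so it is a dominant strategy.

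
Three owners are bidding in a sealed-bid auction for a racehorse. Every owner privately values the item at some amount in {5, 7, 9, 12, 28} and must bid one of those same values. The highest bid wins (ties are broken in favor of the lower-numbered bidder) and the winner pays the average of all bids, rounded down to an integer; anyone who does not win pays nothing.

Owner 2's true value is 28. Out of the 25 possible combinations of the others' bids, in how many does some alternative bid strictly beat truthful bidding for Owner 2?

Others bid (5, 5): truth gives 16; bid 7 gives 23 > 16. Violating.
Others bid (5, 7): truth gives 15; bid 7 gives 22 > 15. Violating.
Others bid (5, 9): truth gives 14; bid 9 gives 21 > 14. Violating.
Others bid (5, 12): truth gives 13; bid 12 gives 19 > 13. Violating.
Others bid (5, 28): truth gives 8; no alternative beats it.
Others bid (7, 28): truth gives 7; no alternative beats it.
(Checking all 25 profiles: 12 have a profitable deviation, 13 do not.)

12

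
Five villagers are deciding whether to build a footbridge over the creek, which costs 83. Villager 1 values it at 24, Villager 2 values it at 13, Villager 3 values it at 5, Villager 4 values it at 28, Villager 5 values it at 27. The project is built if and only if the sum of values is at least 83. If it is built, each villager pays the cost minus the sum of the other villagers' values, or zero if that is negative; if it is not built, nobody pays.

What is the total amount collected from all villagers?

37

Total value 97 ≥ cost 83, so it is built.
Villager 1: others sum to 73; max(0, 83 - 73) = 10.
Villager 2: others sum to 84; max(0, 83 - 84) = 0.
Villager 3: others sum to 92; max(0, 83 - 92) = 0.
Villager 4: others sum to 69; max(0, 83 - 69) = 14.
Villager 5: others sum to 70; max(0, 83 - 70) = 13.
Total collected = 10 + 0 + 0 + 14 + 13 = 37.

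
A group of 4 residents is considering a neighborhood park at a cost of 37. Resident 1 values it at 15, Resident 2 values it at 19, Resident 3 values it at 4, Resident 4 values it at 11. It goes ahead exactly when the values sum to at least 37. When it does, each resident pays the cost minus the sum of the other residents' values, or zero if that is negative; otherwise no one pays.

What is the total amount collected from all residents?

10

Total value 49 ≥ cost 37, so it is built.
Resident 1: others sum to 34; max(0, 37 - 34) = 3.
Resident 2: others sum to 30; max(0, 37 - 30) = 7.
Resident 3: others sum to 45; max(0, 37 - 45) = 0.
Resident 4: others sum to 38; max(0, 37 - 38) = 0.
Total collected = 3 + 7 + 0 + 0 = 10.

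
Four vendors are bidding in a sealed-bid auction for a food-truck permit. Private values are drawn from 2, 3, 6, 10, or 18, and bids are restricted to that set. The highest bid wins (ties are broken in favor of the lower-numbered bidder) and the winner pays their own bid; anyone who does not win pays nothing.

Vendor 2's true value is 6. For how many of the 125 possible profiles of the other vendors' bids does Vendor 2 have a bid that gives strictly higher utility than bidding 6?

4

Others bid (2, 2, 2): truth gives 0; bid 3 gives 3 > 0. Violating.
Others bid (2, 2, 3): truth gives 0; bid 3 gives 3 > 0. Violating.
Others bid (2, 3, 2): truth gives 0; bid 3 gives 3 > 0. Violating.
Others bid (2, 3, 3): truth gives 0; bid 3 gives 3 > 0. Violating.
Others bid (2, 2, 6): truth gives 0; no alternative beats it.
Others bid (2, 2, 10): truth gives 0; no alternative beats it.
(Checking all 125 profiles: 4 have a profitable deviation, 121 do not.)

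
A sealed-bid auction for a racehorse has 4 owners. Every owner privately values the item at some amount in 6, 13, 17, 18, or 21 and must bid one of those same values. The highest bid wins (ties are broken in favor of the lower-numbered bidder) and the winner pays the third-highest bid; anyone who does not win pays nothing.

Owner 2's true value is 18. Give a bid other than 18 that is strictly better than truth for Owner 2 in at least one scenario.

Suppose Owner 1 bids 6, Owner 3 bids 6 and Owner 4 bids 21.
Bid 18: loses, pays 0, utility 0.
Bid 21: wins, pays 6, utility 18 - 6 = 12.
So bidding 21 beats truth here (12 > 0).

21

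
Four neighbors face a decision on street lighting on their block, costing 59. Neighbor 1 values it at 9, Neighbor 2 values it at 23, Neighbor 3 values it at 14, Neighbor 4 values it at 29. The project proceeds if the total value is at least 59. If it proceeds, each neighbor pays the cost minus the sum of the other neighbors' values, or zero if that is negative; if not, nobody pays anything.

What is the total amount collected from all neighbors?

Total value 75 ≥ cost 59, so it is built.
Neighbor 1: others sum to 66; max(0, 59 - 66) = 0.
Neighbor 2: others sum to 52; max(0, 59 - 52) = 7.
Neighbor 3: others sum to 61; max(0, 59 - 61) = 0.
Neighbor 4: others sum to 46; max(0, 59 - 46) = 13.
Total collected = 0 + 7 + 0 + 13 = 20.

20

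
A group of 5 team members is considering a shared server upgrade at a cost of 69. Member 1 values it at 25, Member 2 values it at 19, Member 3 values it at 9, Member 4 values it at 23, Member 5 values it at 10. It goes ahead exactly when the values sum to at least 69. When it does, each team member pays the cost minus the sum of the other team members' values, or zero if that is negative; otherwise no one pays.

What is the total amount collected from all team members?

Total value 86 ≥ cost 69, so it is built.
Member 1: others sum to 61; max(0, 69 - 61) = 8.
Member 2: others sum to 67; max(0, 69 - 67) = 2.
Member 3: others sum to 77; max(0, 69 - 77) = 0.
Member 4: others sum to 63; max(0, 69 - 63) = 6.
Member 5: others sum to 76; max(0, 69 - 76) = 0.
Total collected = 8 + 2 + 0 + 6 + 0 = 16.

16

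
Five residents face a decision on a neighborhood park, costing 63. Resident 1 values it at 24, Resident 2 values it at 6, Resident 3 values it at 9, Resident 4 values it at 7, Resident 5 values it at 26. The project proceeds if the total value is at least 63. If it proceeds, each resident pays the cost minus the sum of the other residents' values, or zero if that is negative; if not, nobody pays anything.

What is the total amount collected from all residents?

32

Total value 72 ≥ cost 63, so it is built.
Resident 1: others sum to 48; max(0, 63 - 48) = 15.
Resident 2: others sum to 66; max(0, 63 - 66) = 0.
Resident 3: others sum to 63; max(0, 63 - 63) = 0.
Resident 4: others sum to 65; max(0, 63 - 65) = 0.
Resident 5: others sum to 46; max(0, 63 - 46) = 17.
Total collected = 15 + 0 + 0 + 0 + 17 = 32.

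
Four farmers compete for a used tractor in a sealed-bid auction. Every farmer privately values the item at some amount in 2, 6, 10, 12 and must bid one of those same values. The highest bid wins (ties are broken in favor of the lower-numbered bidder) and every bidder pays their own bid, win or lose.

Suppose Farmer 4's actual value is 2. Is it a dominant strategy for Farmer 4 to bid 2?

Check each profile of the others' bids and compare truth against every alternative bid.
Others bid (2, 2, 6): truth gives -2, best alternative gives -6.
Others bid (2, 2, 10): truth gives -2, best alternative gives -6.
Others bid (2, 2, 12): truth gives -2, best alternative gives -6.
Others bid (2, 6, 2): truth gives -2, best alternative gives -6.
Others bid (2, 6, 6): truth gives -2, best alternative gives -6.
Others bid (2, 6, 10): truth gives -2, best alternative gives -6.
(Remaining 58 profiles checked similarly; truth is weakly best in each.)
In every case the truthful bid is at least as good as any alternative, so it is a dominant strategy.

Yes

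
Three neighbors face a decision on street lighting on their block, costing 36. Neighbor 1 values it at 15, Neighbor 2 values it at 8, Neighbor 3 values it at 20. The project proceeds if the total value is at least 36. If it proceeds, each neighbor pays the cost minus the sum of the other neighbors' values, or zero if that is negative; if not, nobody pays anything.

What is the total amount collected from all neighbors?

22

Total value 43 ≥ cost 36, so it is built.
Neighbor 1: others sum to 28; max(0, 36 - 28) = 8.
Neighbor 2: others sum to 35; max(0, 36 - 35) = 1.
Neighbor 3: others sum to 23; max(0, 36 - 23) = 13.
Total collected = 8 + 1 + 13 = 22.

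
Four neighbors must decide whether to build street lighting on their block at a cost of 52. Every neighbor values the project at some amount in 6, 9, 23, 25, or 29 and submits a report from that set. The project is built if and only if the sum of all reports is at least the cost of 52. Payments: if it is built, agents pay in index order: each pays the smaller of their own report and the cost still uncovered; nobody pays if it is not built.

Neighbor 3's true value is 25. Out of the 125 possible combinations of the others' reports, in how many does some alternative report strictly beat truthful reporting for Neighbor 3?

Others report (6, 6, 23): truth gives 0; report 23 gives 2 > 0. Violating.
Others report (6, 6, 25): truth gives 0; report 23 gives 2 > 0. Violating.
Others report (6, 6, 29): truth gives 0; report 23 gives 2 > 0. Violating.
Others report (6, 9, 23): truth gives 0; report 23 gives 2 > 0. Violating.
Others report (6, 6, 6): truth gives 0; no alternative beats it.
Others report (6, 6, 9): truth gives 0; no alternative beats it.
(Checking all 125 profiles: 56 have a profitable deviation, 69 do not.)

56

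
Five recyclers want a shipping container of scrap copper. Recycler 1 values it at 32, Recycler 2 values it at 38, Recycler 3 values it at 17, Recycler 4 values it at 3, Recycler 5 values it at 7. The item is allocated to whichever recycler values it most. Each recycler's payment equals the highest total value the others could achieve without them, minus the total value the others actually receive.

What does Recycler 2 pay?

Recycler 2 has the highest value and receives the item.
Without Recycler 2, the item would go to the next-highest value, 32, so the others could achieve 32.
With Recycler 2 present and winning, the others receive nothing, so their total is 0.
Payment = 32 - 0 = 32.

32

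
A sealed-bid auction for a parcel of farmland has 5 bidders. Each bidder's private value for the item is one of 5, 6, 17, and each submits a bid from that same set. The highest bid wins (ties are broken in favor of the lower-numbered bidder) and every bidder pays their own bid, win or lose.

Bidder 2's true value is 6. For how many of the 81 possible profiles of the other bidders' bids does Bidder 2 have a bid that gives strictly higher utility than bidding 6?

73

Others bid (5, 5, 5, 17): truth gives -6; bid 5 gives -5 > -6. Violating.
Others bid (5, 5, 6, 17): truth gives -6; bid 5 gives -5 > -6. Violating.
Others bid (5, 5, 17, 5): truth gives -6; bid 5 gives -5 > -6. Violating.
Others bid (5, 5, 17, 6): truth gives -6; bid 5 gives -5 > -6. Violating.
Others bid (5, 5, 5, 5): truth gives 0; no alternative beats it.
Others bid (5, 5, 5, 6): truth gives 0; no alternative beats it.
(Checking all 81 profiles: 73 have a profitable deviation, 8 do not.)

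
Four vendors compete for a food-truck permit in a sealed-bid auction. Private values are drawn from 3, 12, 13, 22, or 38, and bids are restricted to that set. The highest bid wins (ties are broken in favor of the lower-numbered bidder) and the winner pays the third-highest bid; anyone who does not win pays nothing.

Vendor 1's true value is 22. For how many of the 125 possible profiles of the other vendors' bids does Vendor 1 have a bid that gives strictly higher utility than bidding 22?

27

Others bid (3, 3, 38): truth gives 0; bid 38 gives 19 > 0. Violating.
Others bid (3, 12, 38): truth gives 0; bid 38 gives 10 > 0. Violating.
Others bid (3, 13, 38): truth gives 0; bid 38 gives 9 > 0. Violating.
Others bid (3, 38, 3): truth gives 0; bid 38 gives 19 > 0. Violating.
Others bid (3, 3, 3): truth gives 19; no alternative beats it.
Others bid (3, 3, 12): truth gives 19; no alternative beats it.
(Checking all 125 profiles: 27 have a profitable deviation, 98 do not.)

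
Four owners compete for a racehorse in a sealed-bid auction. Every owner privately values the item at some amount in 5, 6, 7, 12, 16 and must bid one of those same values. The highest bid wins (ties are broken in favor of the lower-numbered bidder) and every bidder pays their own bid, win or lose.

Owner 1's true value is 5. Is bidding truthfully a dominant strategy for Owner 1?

Consider the case where Owner 2 bids 5, Owner 3 bids 5 and Owner 4 bids 6.
Truthful bid 5: loses but pays 5, utility -5.
Bid 6 instead: wins, pays 6, utility 5 - 6 = -1.
Since -1 > -5, bidding 6 is strictly better here, so truthful bidding is not dominant.

No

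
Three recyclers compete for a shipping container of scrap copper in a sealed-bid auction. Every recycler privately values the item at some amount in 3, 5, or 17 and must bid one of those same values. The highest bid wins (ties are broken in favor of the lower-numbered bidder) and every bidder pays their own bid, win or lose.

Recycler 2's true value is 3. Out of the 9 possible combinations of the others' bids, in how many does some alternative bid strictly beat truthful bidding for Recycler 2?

2

Others bid (3, 3): truth gives -3; bid 5 gives -2 > -3. Violating.
Others bid (3, 5): truth gives -3; bid 5 gives -2 > -3. Violating.
Others bid (3, 17): truth gives -3; no alternative beats it.
Others bid (5, 3): truth gives -3; no alternative beats it.
(Checking all 9 profiles: 2 have a profitable deviation, 7 do not.)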